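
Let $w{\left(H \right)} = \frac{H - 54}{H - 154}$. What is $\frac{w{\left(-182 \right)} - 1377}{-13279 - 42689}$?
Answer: $\frac{115609}{4701312} \approx 0.024591$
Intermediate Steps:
$w{\left(H \right)} = \frac{-54 + H}{-154 + H}$ ($w{\left(H \right)} = \frac{-54 + H}{H - 154} = \frac{-54 + H}{-154 + H}$)
$\frac{w{\left(-182 \right)} - 1377}{-13279 - 42689} = \frac{\frac{-54 - 182}{-154 - 182} - 1377}{-13279 - 42689} = \frac{\frac{1}{-336} \left(-236\right) - 1377}{-55968} = \left(\left(- \frac{1}{336}\right) \left(-236\right) - 1377\right) \left(- \frac{1}{55968}\right) = \left(\frac{59}{84} - 1377\right) \left(- \frac{1}{55968}\right) = \left(- \frac{115609}{84}\right) \left(- \frac{1}{55968}\right) = \frac{115609}{4701312}$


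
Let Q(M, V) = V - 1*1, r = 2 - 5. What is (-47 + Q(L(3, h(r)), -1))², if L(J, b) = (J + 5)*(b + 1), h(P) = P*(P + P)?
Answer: 2401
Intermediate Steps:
r = -3
h(P) = 2*P² (h(P) = P*(2*P) = 2*P²)
L(J, b) = (1 + b)*(5 + J) (L(J, b) = (5 + J)*(1 + b) = (1 + b)*(5 + J))
Q(M, V) = -1 + V (Q(M, V) = V - 1 = -1 + V)
(-47 + Q(L(3, h(r)), -1))² = (-47 + (-1 - 1))² = (-47 - 2)² = (-49)² = 2401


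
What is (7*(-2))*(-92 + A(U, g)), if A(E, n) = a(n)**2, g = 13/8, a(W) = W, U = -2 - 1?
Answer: 40033/32 ≈ 1251.0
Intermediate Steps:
U = -3
g = 13/8 (g = 13*(1/8) = 13/8 ≈ 1.6250)
A(E, n) = n**2
(7*(-2))*(-92 + A(U, g)) = (7*(-2))*(-92 + (13/8)**2) = -14*(-92 + 169/64) = -14*(-5719/64) = 40033/32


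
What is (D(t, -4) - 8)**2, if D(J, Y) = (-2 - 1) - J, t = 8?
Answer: 361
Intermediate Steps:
D(J, Y) = -3 - J
(D(t, -4) - 8)**2 = ((-3 - 1*8) - 8)**2 = ((-3 - 8) - 8)**2 = (-11 - 8)**2 = (-19)**2 = 361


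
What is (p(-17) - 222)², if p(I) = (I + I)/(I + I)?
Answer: 48841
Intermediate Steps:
p(I) = 1 (p(I) = (2*I)/((2*I)) = (2*I)*(1/(2*I)) = 1)
(p(-17) - 222)² = (1 - 222)² = (-221)² = 48841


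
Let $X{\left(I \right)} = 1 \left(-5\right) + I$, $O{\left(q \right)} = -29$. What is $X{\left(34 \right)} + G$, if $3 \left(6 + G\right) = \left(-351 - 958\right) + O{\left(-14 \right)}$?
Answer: $-423$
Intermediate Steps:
$X{\left(I \right)} = -5 + I$
$G = -452$ ($G = -6 + \frac{\left(-351 - 958\right) - 29}{3} = -6 + \frac{-1309 - 29}{3} = -6 + \frac{1}{3} \left(-1338\right) = -6 - 446 = -452$)
$X{\left(34 \right)} + G = \left(-5 + 34\right) - 452 = 29 - 452 = -423$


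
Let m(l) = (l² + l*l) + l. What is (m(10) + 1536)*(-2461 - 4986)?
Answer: -13002462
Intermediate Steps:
m(l) = l + 2*l² (m(l) = (l² + l²) + l = 2*l² + l = l + 2*l²)
(m(10) + 1536)*(-2461 - 4986) = (10*(1 + 2*10) + 1536)*(-2461 - 4986) = (10*(1 + 20) + 1536)*(-7447) = (10*21 + 1536)*(-7447) = (210 + 1536)*(-7447) = 1746*(-7447) = -13002462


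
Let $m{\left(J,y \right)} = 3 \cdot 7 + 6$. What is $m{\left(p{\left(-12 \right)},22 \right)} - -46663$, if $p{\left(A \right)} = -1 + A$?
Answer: $46690$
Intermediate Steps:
$m{\left(J,y \right)} = 27$ ($m{\left(J,y \right)} = 21 + 6 = 27$)
$m{\left(p{\left(-12 \right)},22 \right)} - -46663 = 27 - -46663 = 27 + 46663 = 46690$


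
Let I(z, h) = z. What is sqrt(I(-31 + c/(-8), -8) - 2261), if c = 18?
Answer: I*sqrt(9177)/2 ≈ 47.898*I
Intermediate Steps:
sqrt(I(-31 + c/(-8), -8) - 2261) = sqrt((-31 + 18/(-8)) - 2261) = sqrt((-31 + 18*(-1/8)) - 2261) = sqrt((-31 - 9/4) - 2261) = sqrt(-133/4 - 2261) = sqrt(-9177/4) = I*sqrt(9177)/2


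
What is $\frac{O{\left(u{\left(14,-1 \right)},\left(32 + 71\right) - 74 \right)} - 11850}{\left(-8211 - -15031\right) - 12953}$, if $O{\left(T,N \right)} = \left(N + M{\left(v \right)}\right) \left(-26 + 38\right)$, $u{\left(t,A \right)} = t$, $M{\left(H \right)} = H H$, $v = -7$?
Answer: $\frac{10914}{6133} \approx 1.7796$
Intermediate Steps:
$M{\left(H \right)} = H^{2}$
$O{\left(T,N \right)} = 588 + 12 N$ ($O{\left(T,N \right)} = \left(N + \left(-7\right)^{2}\right) \left(-26 + 38\right) = \left(N + 49\right) 12 = \left(49 + N\right) 12 = 588 + 12 N$)
$\frac{O{\left(u{\left(14,-1 \right)},\left(32 + 71\right) - 74 \right)} - 11850}{\left(-8211 - -15031\right) - 12953} = \frac{\left(588 + 12 \left(\left(32 + 71\right) - 74\right)\right) - 11850}{\left(-8211 - -15031\right) - 12953} = \frac{\left(588 + 12 \left(103 - 74\right)\right) - 11850}{\left(-8211 + 15031\right) - 12953} = \frac{\left(588 + 12 \cdot 29\right) - 11850}{6820 - 12953} = \frac{\left(588 + 348\right) - 11850}{-6133} = \left(936 - 11850\right) \left(- \frac{1}{6133}\right) = \left(-10914\right) \left(- \frac{1}{6133}\right) = \frac{10914}{6133}$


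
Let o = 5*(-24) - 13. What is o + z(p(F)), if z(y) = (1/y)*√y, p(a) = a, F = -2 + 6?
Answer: -265/2 ≈ -132.50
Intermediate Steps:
F = 4
z(y) = y^(-½) (z(y) = √y/y = y^(-½))
o = -133 (o = -120 - 13 = -133)
o + z(p(F)) = -133 + 4^(-½) = -133 + ½ = -265/2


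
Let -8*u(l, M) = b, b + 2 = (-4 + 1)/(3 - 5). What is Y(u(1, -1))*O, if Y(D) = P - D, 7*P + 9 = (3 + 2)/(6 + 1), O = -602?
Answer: 42011/56 ≈ 750.20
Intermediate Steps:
b = -½ (b = -2 + (-4 + 1)/(3 - 5) = -2 - 3/(-2) = -2 - 3*(-½) = -2 + 3/2 = -½ ≈ -0.50000)
u(l, M) = 1/16 (u(l, M) = -⅛*(-½) = 1/16)
P = -58/49 (P = -9/7 + ((3 + 2)/(6 + 1))/7 = -9/7 + (5/7)/7 = -9/7 + (5*(⅐))/7 = -9/7 + (⅐)*(5/7) = -9/7 + 5/49 = -58/49 ≈ -1.1837)
Y(D) = -58/49 - D
Y(u(1, -1))*O = (-58/49 - 1*1/16)*(-602) = (-58/49 - 1/16)*(-602) = -977/784*(-602) = 42011/56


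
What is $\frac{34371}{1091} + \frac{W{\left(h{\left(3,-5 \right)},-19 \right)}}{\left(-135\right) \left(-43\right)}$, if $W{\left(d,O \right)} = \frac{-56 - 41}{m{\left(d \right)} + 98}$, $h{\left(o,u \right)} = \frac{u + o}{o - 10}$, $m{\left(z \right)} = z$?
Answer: $\frac{137271533851}{4357279440} \approx 31.504$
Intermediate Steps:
$h{\left(o,u \right)} = \frac{o + u}{-10 + o}$ ($h{\left(o,u \right)} = \frac{o + u}{o - 10} = \frac{o + u}{-10 + o}$)
$W{\left(d,O \right)} = - \frac{97}{98 + d}$ ($W{\left(d,O \right)} = \frac{-56 - 41}{d + 98} = - \frac{97}{98 + d}$)
$\frac{34371}{1091} + \frac{W{\left(h{\left(3,-5 \right)},-19 \right)}}{\left(-135\right) \left(-43\right)} = \frac{34371}{1091} + \frac{\left(-97\right) \frac{1}{98 + \frac{3 - 5}{-10 + 3}}}{\left(-135\right) \left(-43\right)} = 34371 \cdot \frac{1}{1091} + \frac{\left(-97\right) \frac{1}{98 + \frac{1}{-7} \left(-2\right)}}{5805} = \frac{34371}{1091} + - \frac{97}{98 - - \frac{2}{7}} \cdot \frac{1}{5805} = \frac{34371}{1091} + - \frac{97}{98 + \frac{2}{7}} \cdot \frac{1}{5805} = \frac{34371}{1091} + - \frac{97}{\frac{688}{7}} \cdot \frac{1}{5805} = \frac{34371}{1091} + \left(-97\right) \frac{7}{688} \cdot \frac{1}{5805} = \frac{34371}{1091} - \frac{679}{3993840} = \frac{137271533851}{4357279440}$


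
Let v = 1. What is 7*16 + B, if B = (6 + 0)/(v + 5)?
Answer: 113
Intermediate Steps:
B = 1 (B = (6 + 0)/(1 + 5) = 6/6 = 6*(⅙) = 1)
7*16 + B = 7*16 + 1 = 112 + 1 = 113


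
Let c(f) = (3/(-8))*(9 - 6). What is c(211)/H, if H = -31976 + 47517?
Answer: -9/124328 ≈ -7.2389e-5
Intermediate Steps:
H = 15541
c(f) = -9/8 (c(f) = (3*(-⅛))*3 = -3/8*3 = -9/8)
c(211)/H = -9/8/15541 = -9/8*1/15541 = -9/124328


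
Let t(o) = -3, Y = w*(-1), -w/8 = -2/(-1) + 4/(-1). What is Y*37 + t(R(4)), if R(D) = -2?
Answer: -595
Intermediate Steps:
w = 16 (w = -8*(-2/(-1) + 4/(-1)) = -8*(-2*(-1) + 4*(-1)) = -8*(2 - 4) = -8*(-2) = 16)
Y = -16 (Y = 16*(-1) = -16)
Y*37 + t(R(4)) = -16*37 - 3 = -592 - 3 = -595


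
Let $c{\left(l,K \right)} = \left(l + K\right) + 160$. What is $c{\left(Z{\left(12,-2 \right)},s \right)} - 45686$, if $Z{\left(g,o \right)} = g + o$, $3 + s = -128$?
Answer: $-45647$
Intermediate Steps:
$s = -131$ ($s = -3 - 128 = -131$)
$c{\left(l,K \right)} = 160 + K + l$ ($c{\left(l,K \right)} = \left(K + l\right) + 160 = 160 + K + l$)
$c{\left(Z{\left(12,-2 \right)},s \right)} - 45686 = \left(160 - 131 + \left(12 - 2\right)\right) - 45686 = \left(160 - 131 + 10\right) - 45686 = 39 - 45686 = -45647$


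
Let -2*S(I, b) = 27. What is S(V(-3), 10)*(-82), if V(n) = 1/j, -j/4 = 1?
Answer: 1107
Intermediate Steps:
j = -4 (j = -4*1 = -4)
V(n) = -1/4 (V(n) = 1/(-4) = -1/4)
S(I, b) = -27/2 (S(I, b) = -1/2*27 = -27/2)
S(V(-3), 10)*(-82) = -27/2*(-82) = 1107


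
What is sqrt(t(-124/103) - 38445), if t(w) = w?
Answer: I*sqrt(407875777)/103 ≈ 196.08*I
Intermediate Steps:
sqrt(t(-124/103) - 38445) = sqrt(-124/103 - 38445) = sqrt(-3959959/103) = I*sqrt(407875777)/103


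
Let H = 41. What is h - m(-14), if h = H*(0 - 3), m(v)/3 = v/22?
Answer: -1332/11 ≈ -121.09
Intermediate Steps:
m(v) = 3*v/22 (m(v) = 3*(v/22) = 3*v/22)
h = -123 (h = 41*(0 - 3) = 41*(-3) = -123)
h - m(-14) = -123 - 3*(-14)/22 = -123 - 1*(-21/11) = -123 + 21/11 = -1332/11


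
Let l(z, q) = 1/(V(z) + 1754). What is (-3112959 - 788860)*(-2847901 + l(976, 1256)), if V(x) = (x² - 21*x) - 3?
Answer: 10376724685583249870/933831 ≈ 1.1112e+13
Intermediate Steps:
V(x) = -3 + x² - 21*x
l(z, q) = 1/(1751 + z² - 21*z) (l(z, q) = 1/((-3 + z² - 21*z) + 1754) = 1/(1751 + z² - 21*z))
(-3112959 - 788860)*(-2847901 + l(976, 1256)) = (-3112959 - 788860)*(-2847901 + 1/(1751 + 976² - 21*976)) = -3901819*(-2847901 + 1/(1751 + 952576 - 20496)) = -3901819*(-2847901 + 1/933831) = -3901819*(-2659458238730/933831) = 10376724685583249870/933831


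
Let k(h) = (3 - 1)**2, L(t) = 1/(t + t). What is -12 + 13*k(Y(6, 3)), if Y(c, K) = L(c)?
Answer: 40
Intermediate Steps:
L(t) = 1/(2*t)
Y(c, K) = 1/(2*c)
k(h) = 4 (k(h) = 2**2 = 4)
-12 + 13*k(Y(6, 3)) = -12 + 13*4 = -12 + 52 = 40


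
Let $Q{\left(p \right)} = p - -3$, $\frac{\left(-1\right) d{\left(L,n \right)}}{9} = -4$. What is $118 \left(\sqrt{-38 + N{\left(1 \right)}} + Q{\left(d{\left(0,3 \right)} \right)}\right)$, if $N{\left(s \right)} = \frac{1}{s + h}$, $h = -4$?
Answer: $4602 + \frac{118 i \sqrt{345}}{3} \approx 4602.0 + 730.58 i$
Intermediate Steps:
$d{\left(L,n \right)} = 36$ ($d{\left(L,n \right)} = \left(-9\right) \left(-4\right) = 36$)
$Q{\left(p \right)} = 3 + p$ ($Q{\left(p \right)} = p + 3 = 3 + p$)
$N{\left(s \right)} = \frac{1}{-4 + s}$ ($N{\left(s \right)} = \frac{1}{s - 4} = \frac{1}{-4 + s}$)
$118 \left(\sqrt{-38 + N{\left(1 \right)}} + Q{\left(d{\left(0,3 \right)} \right)}\right) = 118 \left(\sqrt{-38 + \frac{1}{-4 + 1}} + \left(3 + 36\right)\right) = 118 \left(\sqrt{-38 + \frac{1}{-3}} + 39\right) = 118 \left(\sqrt{-38 - \frac{1}{3}} + 39\right) = 118 \left(\sqrt{- \frac{115}{3}} + 39\right) = 118 \left(\frac{i \sqrt{345}}{3} + 39\right) = 118 \left(39 + \frac{i \sqrt{345}}{3}\right) = 4602 + \frac{118 i \sqrt{345}}{3}$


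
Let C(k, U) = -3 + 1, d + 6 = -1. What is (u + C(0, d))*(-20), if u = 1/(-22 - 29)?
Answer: 2060/51 ≈ 40.392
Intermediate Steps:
d = -7 (d = -6 - 1 = -7)
C(k, U) = -2
u = -1/51 (u = 1/(-51) = -1/51 ≈ -0.019608)
(u + C(0, d))*(-20) = (-1/51 - 2)*(-20) = -103/51*(-20) = 2060/51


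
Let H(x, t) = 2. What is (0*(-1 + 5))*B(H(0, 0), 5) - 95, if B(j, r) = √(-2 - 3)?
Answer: -95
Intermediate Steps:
B(j, r) = I*√5 (B(j, r) = √(-5) = I*√5)
(0*(-1 + 5))*B(H(0, 0), 5) - 95 = (0*(-1 + 5))*(I*√5) - 95 = (0*4)*(I*√5) - 95 = 0*(I*√5) - 95 = 0 - 95 = -95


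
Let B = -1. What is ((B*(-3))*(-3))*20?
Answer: -180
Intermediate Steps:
((B*(-3))*(-3))*20 = (-1*(-3)*(-3))*20 = (3*(-3))*20 = -9*20 = -180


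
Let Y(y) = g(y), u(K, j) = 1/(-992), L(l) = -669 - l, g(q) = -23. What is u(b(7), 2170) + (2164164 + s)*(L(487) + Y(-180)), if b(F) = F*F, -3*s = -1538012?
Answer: -3130740167425/992 ≈ -3.1560e+9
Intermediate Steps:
s = 1538012/3 (s = -⅓*(-1538012) = 1538012/3 ≈ 5.1267e+5)
b(F) = F²
u(K, j) = -1/992
Y(y) = -23
u(b(7), 2170) + (2164164 + s)*(L(487) + Y(-180)) = -1/992 + (2164164 + 1538012/3)*((-669 - 1*487) - 23) = -1/992 + 8030504*((-669 - 487) - 23)/3 = -1/992 + 8030504*(-1156 - 23)/3 = -1/992 + (8030504/3)*(-1179) = -1/992 - 3155988072 = -3130740167425/992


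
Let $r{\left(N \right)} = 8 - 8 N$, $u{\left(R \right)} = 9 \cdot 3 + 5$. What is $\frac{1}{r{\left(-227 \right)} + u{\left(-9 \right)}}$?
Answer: $\frac{1}{1856} \approx 0.00053879$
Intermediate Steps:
$u{\left(R \right)} = 32$ ($u{\left(R \right)} = 27 + 5 = 32$)
$\frac{1}{r{\left(-227 \right)} + u{\left(-9 \right)}} = \frac{1}{\left(8 - -1816\right) + 32} = \frac{1}{\left(8 + 1816\right) + 32} = \frac{1}{1824 + 32} = \frac{1}{1856}$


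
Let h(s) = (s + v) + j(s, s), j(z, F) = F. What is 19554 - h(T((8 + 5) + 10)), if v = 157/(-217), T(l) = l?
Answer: 4233393/217 ≈ 19509.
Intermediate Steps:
v = -157/217 (v = 157*(-1/217) = -157/217 ≈ -0.72350)
h(s) = -157/217 + 2*s (h(s) = (s - 157/217) + s = (-157/217 + s) + s = -157/217 + 2*s)
19554 - h(T((8 + 5) + 10)) = 19554 - (-157/217 + 2*((8 + 5) + 10)) = 19554 - (-157/217 + 2*(13 + 10)) = 19554 - (-157/217 + 2*23) = 19554 - (-157/217 + 46) = 19554 - 1*9825/217 = 19554 - 9825/217 = 4233393/217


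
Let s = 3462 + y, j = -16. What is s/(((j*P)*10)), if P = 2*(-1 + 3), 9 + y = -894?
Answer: -2559/640 ≈ -3.9984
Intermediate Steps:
y = -903 (y = -9 - 894 = -903)
P = 4 (P = 2*2 = 4)
s = 2559 (s = 3462 - 903 = 2559)
s/(((j*P)*10)) = 2559/((-16*4*10)) = 2559/((-64*10)) = 2559/(-640) = 2559*(-1/640) = -2559/640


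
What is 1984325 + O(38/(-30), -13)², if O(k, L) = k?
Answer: 446473486/225 ≈ 1.9843e+6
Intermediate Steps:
1984325 + O(38/(-30), -13)² = 1984325 + (38/(-30))² = 1984325 + (38*(-1/30))² = 1984325 + (-19/15)² = 1984325 + 361/225 = 446473486/225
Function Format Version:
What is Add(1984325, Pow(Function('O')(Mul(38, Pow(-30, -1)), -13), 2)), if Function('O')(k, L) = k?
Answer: Rational(446473486, 225) ≈ 1.9843e+6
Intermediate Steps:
Add(1984325, Pow(Function('O')(Mul(38, Pow(-30, -1)), -13), 2)) = Add(1984325, Pow(Mul(38, Pow(-30, -1)), 2)) = Add(1984325, Pow(Mul(38, Rational(-1, 30)), 2)) = Add(1984325, Pow(Rational(-19, 15), 2)) = Add(1984325, Rational(361, 225)) = Rational(446473486, 225)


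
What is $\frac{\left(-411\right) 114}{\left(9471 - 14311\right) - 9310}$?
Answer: $\frac{23427}{7075} \approx 3.3112$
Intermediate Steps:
$\frac{\left(-411\right) 114}{\left(9471 - 14311\right) - 9310} = - \frac{46854}{-4840 - 9310} = - \frac{46854}{-14150} = \left(-46854\right) \left(- \frac{1}{14150}\right) = \frac{23427}{7075}$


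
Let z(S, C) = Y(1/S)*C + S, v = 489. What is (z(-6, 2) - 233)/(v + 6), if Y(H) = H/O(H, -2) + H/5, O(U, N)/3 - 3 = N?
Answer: -10763/22275 ≈ -0.48319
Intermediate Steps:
O(U, N) = 9 + 3*N
Y(H) = 8*H/15 (Y(H) = H/(9 + 3*(-2)) + H/5 = H/(9 - 6) + H*(⅕) = H/3 + H/5 = 8*H/15)
z(S, C) = S + 8*C/(15*S) (z(S, C) = (8/(15*S))*C + S = 8*C/(15*S) + S = S + 8*C/(15*S))
(z(-6, 2) - 233)/(v + 6) = ((-6 + (8/15)*2/(-6)) - 233)/(489 + 6) = ((-6 + (8/15)*2*(-⅙)) - 233)/495 = ((-6 - 8/45) - 233)*(1/495) = (-278/45 - 233)*(1/495) = -10763/45*1/495 = -10763/22275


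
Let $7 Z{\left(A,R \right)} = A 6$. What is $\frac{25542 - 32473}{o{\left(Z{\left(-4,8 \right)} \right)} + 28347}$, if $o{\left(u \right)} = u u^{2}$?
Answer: $- \frac{2377333}{9709197} \approx -0.24485$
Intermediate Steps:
$Z{\left(A,R \right)} = \frac{6 A}{7}$ ($Z{\left(A,R \right)} = \frac{A 6}{7} = \frac{6 A}{7}$)
$o{\left(u \right)} = u^{3}$
$\frac{25542 - 32473}{o{\left(Z{\left(-4,8 \right)} \right)} + 28347} = \frac{25542 - 32473}{\left(\frac{6}{7} \left(-4\right)\right)^{3} + 28347} = \frac{25542 - 32473}{\left(- \frac{24}{7}\right)^{3} + 28347} = \frac{25542 - 32473}{- \frac{13824}{343} + 28347} = - \frac{6931}{\frac{9709197}{343}} = \left(-6931\right) \frac{343}{9709197} = - \frac{2377333}{9709197}$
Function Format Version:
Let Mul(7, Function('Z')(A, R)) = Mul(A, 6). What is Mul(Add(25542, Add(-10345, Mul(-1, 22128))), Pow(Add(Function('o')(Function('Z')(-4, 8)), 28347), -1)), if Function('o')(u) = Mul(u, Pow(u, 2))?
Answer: Rational(-2377333, 9709197) ≈ -0.24485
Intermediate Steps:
Function('Z')(A, R) = Mul(Rational(6, 7), A) (Function('Z')(A, R) = Mul(Rational(1, 7), Mul(A, 6)) = Mul(Rational(1, 7), Mul(6, A)) = Mul(Rational(6, 7), A))
Function('o')(u) = Pow(u, 3)
Mul(Add(25542, Add(-10345, Mul(-1, 22128))), Pow(Add(Function('o')(Function('Z')(-4, 8)), 28347), -1)) = Mul(Add(25542, Add(-10345, Mul(-1, 22128))), Pow(Add(Pow(Mul(Rational(6, 7), -4), 3), 28347), -1)) = Mul(Add(25542, Add(-10345, -22128)), Pow(Add(Pow(Rational(-24, 7), 3), 28347), -1)) = Mul(Add(25542, -32473), Pow(Add(Rational(-13824, 343), 28347), -1)) = Mul(-6931, Pow(Rational(9709197, 343), -1)) = Mul(-6931, Rational(343, 9709197)) = Rational(-2377333, 9709197)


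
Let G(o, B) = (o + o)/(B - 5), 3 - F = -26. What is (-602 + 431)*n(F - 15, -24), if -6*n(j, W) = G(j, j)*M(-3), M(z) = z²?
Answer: 798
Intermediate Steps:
F = 29 (F = 3 - 1*(-26) = 3 + 26 = 29)
G(o, B) = 2*o/(-5 + B) (G(o, B) = (2*o)/(-5 + B) = 2*o/(-5 + B))
n(j, W) = -3*j/(-5 + j) (n(j, W) = -2*j/(-5 + j)*(-3)²/6 = -2*j/(-5 + j)*9/6 = -3*j/(-5 + j))
(-602 + 431)*n(F - 15, -24) = (-602 + 431)*(-3*(29 - 15)/(-5 + (29 - 15))) = -(-513)*14/(-5 + 14) = -(-513)*14/9 = -171*(-14/3) = 798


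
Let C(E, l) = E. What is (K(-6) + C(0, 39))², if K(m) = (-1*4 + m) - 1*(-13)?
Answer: 9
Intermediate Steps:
K(m) = 9 + m (K(m) = (-4 + m) + 13 = 9 + m)
(K(-6) + C(0, 39))² = ((9 - 6) + 0)² = (3 + 0)² = 3² = 9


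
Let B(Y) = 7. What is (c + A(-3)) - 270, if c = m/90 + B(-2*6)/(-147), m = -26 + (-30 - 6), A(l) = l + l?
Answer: -87172/315 ≈ -276.74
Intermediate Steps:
A(l) = 2*l
m = -62 (m = -26 - 36 = -62)
c = -232/315 (c = -62/90 + 7/(-147) = -62*1/90 + 7*(-1/147) = -31/45 - 1/21 = -232/315 ≈ -0.73651)
(c + A(-3)) - 270 = (-232/315 + 2*(-3)) - 270 = (-232/315 - 6) - 270 = -2122/315 - 270 = -87172/315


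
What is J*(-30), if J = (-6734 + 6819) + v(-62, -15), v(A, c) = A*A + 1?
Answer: -117900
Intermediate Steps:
v(A, c) = 1 + A**2 (v(A, c) = A**2 + 1 = 1 + A**2)
J = 3930 (J = (-6734 + 6819) + (1 + (-62)**2) = 85 + (1 + 3844) = 85 + 3845 = 3930)
J*(-30) = 3930*(-30) = -117900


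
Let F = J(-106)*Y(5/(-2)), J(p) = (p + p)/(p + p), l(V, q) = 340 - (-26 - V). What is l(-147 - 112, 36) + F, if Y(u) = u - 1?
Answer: 207/2 ≈ 103.50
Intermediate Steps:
Y(u) = -1 + u
l(V, q) = 366 + V (l(V, q) = 340 + (26 + V) = 366 + V)
J(p) = 1 (J(p) = (2*p)/((2*p)) = (2*p)*(1/(2*p)) = 1)
F = -7/2 (F = 1*(-1 + 5/(-2)) = 1*(-1 + 5*(-½)) = 1*(-1 - 5/2) = 1*(-7/2) = -7/2 ≈ -3.5000)
l(-147 - 112, 36) + F = (366 + (-147 - 112)) - 7/2 = (366 - 259) - 7/2 = 107 - 7/2 = 207/2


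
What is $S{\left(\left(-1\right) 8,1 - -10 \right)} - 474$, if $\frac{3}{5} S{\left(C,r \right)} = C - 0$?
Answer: $- \frac{1462}{3} \approx -487.33$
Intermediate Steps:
$S{\left(C,r \right)} = \frac{5 C}{3}$ ($S{\left(C,r \right)} = \frac{5 \left(C - 0\right)}{3} = \frac{5 \left(C + 0\right)}{3} = \frac{5 C}{3}$)
$S{\left(\left(-1\right) 8,1 - -10 \right)} - 474 = \frac{5 \left(\left(-1\right) 8\right)}{3} - 474 = \frac{5}{3} \left(-8\right) - 474 = - \frac{40}{3} - 474 = - \frac{1462}{3}$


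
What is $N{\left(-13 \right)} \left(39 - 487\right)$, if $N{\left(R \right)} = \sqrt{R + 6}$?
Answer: $- 448 i \sqrt{7} \approx - 1185.3 i$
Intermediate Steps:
$N{\left(R \right)} = \sqrt{6 + R}$
$N{\left(-13 \right)} \left(39 - 487\right) = \sqrt{6 - 13} \left(39 - 487\right) = \sqrt{-7} \left(-448\right) = i \sqrt{7} \left(-448\right) = - 448 i \sqrt{7}$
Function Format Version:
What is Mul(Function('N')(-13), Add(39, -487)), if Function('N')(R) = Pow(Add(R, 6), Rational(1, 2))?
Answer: Mul(-448, I, Pow(7, Rational(1, 2))) ≈ Mul(-1185.3, I)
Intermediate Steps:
Function('N')(R) = Pow(Add(6, R), Rational(1, 2))
Mul(Function('N')(-13), Add(39, -487)) = Mul(Pow(Add(6, -13), Rational(1, 2)), Add(39, -487)) = Mul(Pow(-7, Rational(1, 2)), -448) = Mul(Mul(I, Pow(7, Rational(1, 2))), -448) = Mul(-448, I, Pow(7, Rational(1, 2)))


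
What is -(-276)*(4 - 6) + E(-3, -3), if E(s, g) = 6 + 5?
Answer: -541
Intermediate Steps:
E(s, g) = 11
-(-276)*(4 - 6) + E(-3, -3) = -(-276)*(4 - 6) + 11 = -(-276)*(-2) + 11 = -69*8 + 11 = -552 + 11 = -541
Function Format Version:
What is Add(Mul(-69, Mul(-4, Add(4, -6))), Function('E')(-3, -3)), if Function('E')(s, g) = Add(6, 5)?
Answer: -541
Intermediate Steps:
Function('E')(s, g) = 11
Add(Mul(-69, Mul(-4, Add(4, -6))), Function('E')(-3, -3)) = Add(Mul(-69, Mul(-4, Add(4, -6))), 11) = Add(Mul(-69, Mul(-4, -2)), 11) = Add(Mul(-69, 8), 11) = Add(-552, 11) = -541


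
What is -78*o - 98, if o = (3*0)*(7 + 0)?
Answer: -98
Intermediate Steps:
o = 0 (o = 0*7 = 0)
-78*o - 98 = -78*0 - 98 = 0 - 98 = -98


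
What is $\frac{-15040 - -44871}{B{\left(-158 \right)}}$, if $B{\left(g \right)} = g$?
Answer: $- \frac{29831}{158} \approx -188.8$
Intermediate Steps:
$\frac{-15040 - -44871}{B{\left(-158 \right)}} = \frac{-15040 - -44871}{-158} = \left(-15040 + 44871\right) \left(- \frac{1}{158}\right) = 29831 \left(- \frac{1}{158}\right) = - \frac{29831}{158}$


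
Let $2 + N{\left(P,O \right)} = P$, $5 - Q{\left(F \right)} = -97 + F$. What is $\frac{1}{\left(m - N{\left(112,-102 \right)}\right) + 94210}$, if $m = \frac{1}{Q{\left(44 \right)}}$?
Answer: $\frac{58}{5457801} \approx 1.0627 \cdot 10^{-5}$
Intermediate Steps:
$Q{\left(F \right)} = 102 - F$ ($Q{\left(F \right)} = 5 - \left(-97 + F\right) = 102 - F$)
$N{\left(P,O \right)} = -2 + P$
$m = \frac{1}{58}$ ($m = \frac{1}{102 - 44} = \frac{1}{58} \approx 0.017241$)
$\frac{1}{\left(m - N{\left(112,-102 \right)}\right) + 94210} = \frac{1}{\left(\frac{1}{58} - \left(-2 + 112\right)\right) + 94210} = \frac{1}{\left(\frac{1}{58} - 110\right) + 94210} = \frac{1}{- \frac{6379}{58} + 94210} = \frac{1}{\frac{5457801}{58}} = \frac{58}{5457801}$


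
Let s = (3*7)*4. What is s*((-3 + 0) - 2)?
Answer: -420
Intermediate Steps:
s = 84 (s = 21*4 = 84)
s*((-3 + 0) - 2) = 84*((-3 + 0) - 2) = 84*(-3 - 2) = 84*(-5) = -420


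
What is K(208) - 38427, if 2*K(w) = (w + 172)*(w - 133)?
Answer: -24177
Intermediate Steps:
K(w) = (-133 + w)*(172 + w)/2 (K(w) = ((w + 172)*(w - 133))/2 = ((172 + w)*(-133 + w))/2 = ((-133 + w)*(172 + w))/2 = (-133 + w)*(172 + w)/2)
K(208) - 38427 = (-11438 + (1/2)*208**2 + (39/2)*208) - 38427 = (-11438 + (1/2)*43264 + 4056) - 38427 = (-11438 + 21632 + 4056) - 38427 = 14250 - 38427 = -24177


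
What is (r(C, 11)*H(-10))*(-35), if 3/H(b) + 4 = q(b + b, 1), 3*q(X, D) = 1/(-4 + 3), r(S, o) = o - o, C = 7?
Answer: 0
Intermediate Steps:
r(S, o) = 0
q(X, D) = -⅓ (q(X, D) = 1/(3*(-4 + 3)) = (⅓)/(-1) = (⅓)*(-1) = -⅓)
H(b) = -9/13 (H(b) = 3/(-4 - ⅓) = 3/(-13/3) = 3*(-3/13) = -9/13)
(r(C, 11)*H(-10))*(-35) = (0*(-9/13))*(-35) = 0*(-35) = 0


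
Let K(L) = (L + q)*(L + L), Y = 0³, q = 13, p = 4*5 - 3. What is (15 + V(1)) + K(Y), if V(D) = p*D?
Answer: 32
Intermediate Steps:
p = 17 (p = 20 - 3 = 17)
Y = 0
K(L) = 2*L*(13 + L) (K(L) = (L + 13)*(L + L) = (13 + L)*(2*L) = 2*L*(13 + L))
V(D) = 17*D
(15 + V(1)) + K(Y) = (15 + 17*1) + 2*0*(13 + 0) = (15 + 17) + 2*0*13 = 32 + 0 = 32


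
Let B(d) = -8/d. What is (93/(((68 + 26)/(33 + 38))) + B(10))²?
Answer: 1065304321/220900 ≈ 4822.6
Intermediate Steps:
(93/(((68 + 26)/(33 + 38))) + B(10))² = (93/(((68 + 26)/(33 + 38))) - 8/10)² = (93/((94/71)) - 8*⅒)² = (93/((94*(1/71))) - ⅘)² = (93/(94/71) - ⅘)² = (93*(71/94) - ⅘)² = (6603/94 - ⅘)² = (32639/470)² = 1065304321/220900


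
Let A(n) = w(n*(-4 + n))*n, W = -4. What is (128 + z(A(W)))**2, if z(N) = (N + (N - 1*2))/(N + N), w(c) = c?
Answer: 272679169/16384 ≈ 16643.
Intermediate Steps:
A(n) = n**2*(-4 + n) (A(n) = (n*(-4 + n))*n = n**2*(-4 + n))
z(N) = (-2 + 2*N)/(2*N) (z(N) = (N + (N - 2))/((2*N)) = (N + (-2 + N))*(1/(2*N)) = (-2 + 2*N)*(1/(2*N)) = (-2 + 2*N)/(2*N))
(128 + z(A(W)))**2 = (128 + (-1 + (-4)**2*(-4 - 4))/(((-4)**2*(-4 - 4))))**2 = (128 + (-1 + 16*(-8))/((16*(-8))))**2 = (128 + (-1 - 128)/(-128))**2 = (128 - 1/128*(-129))**2 = (128 + 129/128)**2 = (16513/128)**2 = 272679169/16384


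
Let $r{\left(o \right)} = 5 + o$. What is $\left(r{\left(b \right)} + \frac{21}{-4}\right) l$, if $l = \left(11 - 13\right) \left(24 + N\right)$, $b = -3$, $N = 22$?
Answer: $299$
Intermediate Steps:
$l = -92$ ($l = \left(11 - 13\right) \left(24 + 22\right) = \left(-2\right) 46 = -92$)
$\left(r{\left(b \right)} + \frac{21}{-4}\right) l = \left(\left(5 - 3\right) + \frac{21}{-4}\right) \left(-92\right) = \left(2 + 21 \left(- \frac{1}{4}\right)\right) \left(-92\right) = \left(2 - \frac{21}{4}\right) \left(-92\right) = \left(- \frac{13}{4}\right) \left(-92\right) = 299$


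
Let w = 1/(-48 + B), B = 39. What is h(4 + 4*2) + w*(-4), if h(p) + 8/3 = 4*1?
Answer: 16/9 ≈ 1.7778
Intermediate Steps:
h(p) = 4/3 (h(p) = -8/3 + 4*1 = -8/3 + 4 = 4/3)
w = -1/9 (w = 1/(-48 + 39) = 1/(-9) = -1/9 ≈ -0.11111)
h(4 + 4*2) + w*(-4) = 4/3 - 1/9*(-4) = 4/3 + 4/9 = 16/9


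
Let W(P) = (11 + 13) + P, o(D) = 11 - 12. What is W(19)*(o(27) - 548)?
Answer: -23607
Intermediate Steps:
o(D) = -1
W(P) = 24 + P
W(19)*(o(27) - 548) = (24 + 19)*(-1 - 548) = 43*(-549) = -23607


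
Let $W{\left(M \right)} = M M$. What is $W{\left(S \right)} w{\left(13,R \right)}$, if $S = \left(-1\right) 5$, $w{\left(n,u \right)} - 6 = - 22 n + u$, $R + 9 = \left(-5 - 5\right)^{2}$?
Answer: $-4725$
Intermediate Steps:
$R = 91$ ($R = -9 + \left(-5 - 5\right)^{2} = -9 + \left(-10\right)^{2} = -9 + 100 = 91$)
$w{\left(n,u \right)} = 6 + u - 22 n$ ($w{\left(n,u \right)} = 6 - \left(- u + 22 n\right) = 6 + u - 22 n$)
$S = -5$
$W{\left(M \right)} = M^{2}$
$W{\left(S \right)} w{\left(13,R \right)} = \left(-5\right)^{2} \left(6 + 91 - 286\right) = 25 \left(6 + 91 - 286\right) = 25 \left(-189\right) = -4725$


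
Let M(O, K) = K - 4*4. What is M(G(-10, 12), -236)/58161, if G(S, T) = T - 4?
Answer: -84/19387 ≈ -0.0043328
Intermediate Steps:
G(S, T) = -4 + T
M(O, K) = -16 + K (M(O, K) = K - 16 = -16 + K)
M(G(-10, 12), -236)/58161 = (-16 - 236)/58161 = -252*1/58161 = -84/19387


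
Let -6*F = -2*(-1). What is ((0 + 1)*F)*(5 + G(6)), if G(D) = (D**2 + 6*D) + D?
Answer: -83/3 ≈ -27.667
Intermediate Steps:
G(D) = D**2 + 7*D
F = -1/3 (F = -(-1)*(-1)/3 = -1/6*2 = -1/3 ≈ -0.33333)
((0 + 1)*F)*(5 + G(6)) = ((0 + 1)*(-1/3))*(5 + 6*(7 + 6)) = (1*(-1/3))*(5 + 6*13) = -(5 + 78)/3 = -1/3*83 = -83/3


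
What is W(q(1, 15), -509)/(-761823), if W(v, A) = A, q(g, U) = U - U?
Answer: 509/761823 ≈ 0.00066813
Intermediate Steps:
q(g, U) = 0
W(q(1, 15), -509)/(-761823) = -509/(-761823) = -509*(-1/761823) = 509/761823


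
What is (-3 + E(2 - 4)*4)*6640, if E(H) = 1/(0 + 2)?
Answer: -6640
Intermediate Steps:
E(H) = 1/2
(-3 + E(2 - 4)*4)*6640 = (-3 + (1/2)*4)*6640 = (-3 + 2)*6640 = -1*6640 = -6640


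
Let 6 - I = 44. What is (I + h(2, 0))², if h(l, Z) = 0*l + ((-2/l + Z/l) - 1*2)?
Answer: 1681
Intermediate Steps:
I = -38 (I = 6 - 1*44 = 6 - 44 = -38)
h(l, Z) = -2 - 2/l + Z/l (h(l, Z) = 0 + ((-2/l + Z/l) - 2) = 0 + (-2 - 2/l + Z/l) = -2 - 2/l + Z/l)
(I + h(2, 0))² = (-38 + (-2 + 0 - 2*2)/2)² = (-38 + (-2 + 0 - 4)/2)² = (-38 + (½)*(-6))² = (-38 - 3)² = (-41)² = 1681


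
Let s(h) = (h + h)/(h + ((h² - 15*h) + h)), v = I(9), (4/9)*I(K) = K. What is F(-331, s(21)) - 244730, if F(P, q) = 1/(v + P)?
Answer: -304199394/1243 ≈ -2.4473e+5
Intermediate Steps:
I(K) = 9*K/4
v = 81/4 (v = (9/4)*9 = 81/4 ≈ 20.250)
s(h) = 2*h/(h² - 13*h) (s(h) = (2*h)/(h + (h² - 14*h)) = (2*h)/(h² - 13*h) = 2*h/(h² - 13*h))
F(P, q) = 1/(81/4 + P)
F(-331, s(21)) - 244730 = 4/(81 + 4*(-331)) - 244730 = 4/(81 - 1324) - 244730 = 4/(-1243) - 244730 = 4*(-1/1243) - 244730 = -4/1243 - 244730 = -304199394/1243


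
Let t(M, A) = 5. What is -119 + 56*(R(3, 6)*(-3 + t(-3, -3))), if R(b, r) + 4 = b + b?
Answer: 105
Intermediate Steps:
R(b, r) = -4 + 2*b (R(b, r) = -4 + (b + b) = -4 + 2*b)
-119 + 56*(R(3, 6)*(-3 + t(-3, -3))) = -119 + 56*((-4 + 2*3)*(-3 + 5)) = -119 + 56*((-4 + 6)*2) = -119 + 56*(2*2) = -119 + 56*4 = -119 + 224 = 105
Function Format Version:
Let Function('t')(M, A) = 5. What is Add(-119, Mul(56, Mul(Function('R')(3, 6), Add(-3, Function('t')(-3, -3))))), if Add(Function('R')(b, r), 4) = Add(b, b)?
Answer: 105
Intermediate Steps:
Function('R')(b, r) = Add(-4, Mul(2, b)) (Function('R')(b, r) = Add(-4, Add(b, b)) = Add(-4, Mul(2, b)))
Add(-119, Mul(56, Mul(Function('R')(3, 6), Add(-3, Function('t')(-3, -3))))) = Add(-119, Mul(56, Mul(Add(-4, Mul(2, 3)), Add(-3, 5)))) = Add(-119, Mul(56, Mul(Add(-4, 6), 2))) = Add(-119, Mul(56, Mul(2, 2))) = Add(-119, Mul(56, 4)) = Add(-119, 224) = 105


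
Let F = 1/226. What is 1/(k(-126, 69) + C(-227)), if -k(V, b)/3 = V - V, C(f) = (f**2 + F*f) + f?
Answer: 226/11594025 ≈ 1.9493e-5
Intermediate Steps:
F = 1/226 ≈ 0.0044248
C(f) = f**2 + 227*f/226 (C(f) = (f**2 + f/226) + f = f**2 + 227*f/226)
k(V, b) = 0 (k(V, b) = -3*(V - V) = -3*0 = 0)
1/(k(-126, 69) + C(-227)) = 1/(0 + (1/226)*(-227)*(227 + 226*(-227))) = 1/(0 + (1/226)*(-227)*(227 - 51302)) = 1/(0 + (1/226)*(-227)*(-51075)) = 1/(0 + 11594025/226) = 1/(11594025/226) = 226/11594025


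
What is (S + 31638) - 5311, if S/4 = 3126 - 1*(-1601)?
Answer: 45235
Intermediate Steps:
S = 18908 (S = 4*(3126 - 1*(-1601)) = 4*(3126 + 1601) = 4*4727 = 18908)
(S + 31638) - 5311 = (18908 + 31638) - 5311 = 50546 - 5311 = 45235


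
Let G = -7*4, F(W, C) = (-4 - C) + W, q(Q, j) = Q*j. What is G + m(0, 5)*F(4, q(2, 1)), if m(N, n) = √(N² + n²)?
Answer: -38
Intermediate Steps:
F(W, C) = -4 + W - C
G = -28
G + m(0, 5)*F(4, q(2, 1)) = -28 + √(0² + 5²)*(-4 + 4 - 2) = -28 + √(0 + 25)*(-4 + 4 - 1*2) = -28 + √25*(-4 + 4 - 2) = -28 + 5*(-2) = -28 - 10 = -38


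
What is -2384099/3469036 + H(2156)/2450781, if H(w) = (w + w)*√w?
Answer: -2384099/3469036 + 60368*√11/2450781 ≈ -0.60556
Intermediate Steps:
H(w) = 2*w^(3/2) (H(w) = (2*w)*√w = 2*w^(3/2))
-2384099/3469036 + H(2156)/2450781 = -2384099/3469036 + (2*2156^(3/2))/2450781 = -2384099*1/3469036 + (2*(30184*√11))*(1/2450781) = -2384099/3469036 + (60368*√11)*(1/2450781) = -2384099/3469036 + 60368*√11/2450781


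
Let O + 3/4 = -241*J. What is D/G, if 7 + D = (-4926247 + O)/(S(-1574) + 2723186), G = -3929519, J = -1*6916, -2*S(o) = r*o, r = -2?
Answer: 29747701/14259501419504 ≈ 2.0862e-6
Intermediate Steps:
S(o) = o (S(o) = -(-1)*o = o)
J = -6916
O = 6667021/4 (O = -3/4 - 241*(-6916) = -3/4 + 1666756 = 6667021/4 ≈ 1.6668e+6)
D = -29747701/3628816 (D = -7 + (-4926247 + 6667021/4)/(-1574 + 2723186) = -7 - 13037967/4/2721612 = -7 - 13037967/4*1/2721612 = -7 - 4345989/3628816 = -29747701/3628816 ≈ -8.1976)
D/G = -29747701/3628816/(-3929519) = -29747701/3628816*(-1/3929519) = 29747701/14259501419504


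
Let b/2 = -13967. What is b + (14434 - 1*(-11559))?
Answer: -1941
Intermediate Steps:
b = -27934 (b = 2*(-13967) = -27934)
b + (14434 - 1*(-11559)) = -27934 + (14434 - 1*(-11559)) = -27934 + (14434 + 11559) = -27934 + 25993 = -1941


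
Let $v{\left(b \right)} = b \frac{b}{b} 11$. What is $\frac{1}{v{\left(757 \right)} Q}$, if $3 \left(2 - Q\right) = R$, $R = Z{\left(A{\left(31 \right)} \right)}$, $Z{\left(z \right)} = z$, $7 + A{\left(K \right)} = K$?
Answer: $- \frac{1}{49962} \approx -2.0015 \cdot 10^{-5}$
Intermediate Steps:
$A{\left(K \right)} = -7 + K$
$v{\left(b \right)} = 11 b$ ($v{\left(b \right)} = b 1 \cdot 11 = b 11 = 11 b$)
$R = 24$ ($R = -7 + 31 = 24$)
$Q = -6$ ($Q = 2 - 8 = -6$)
$\frac{1}{v{\left(757 \right)} Q} = \frac{1}{11 \cdot 757 \left(-6\right)} = \frac{1}{8327} \left(- \frac{1}{6}\right) = - \frac{1}{49962}$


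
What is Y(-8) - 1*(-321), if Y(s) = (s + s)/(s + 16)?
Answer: 319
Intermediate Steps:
Y(s) = 2*s/(16 + s) (Y(s) = (2*s)/(16 + s) = 2*s/(16 + s))
Y(-8) - 1*(-321) = 2*(-8)/(16 - 8) - 1*(-321) = 2*(-8)/8 + 321 = 2*(-8)*(1/8) + 321 = -2 + 321 = 319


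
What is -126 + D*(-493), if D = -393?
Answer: 193623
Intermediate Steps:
-126 + D*(-493) = -126 - 393*(-493) = -126 + 193749 = 193623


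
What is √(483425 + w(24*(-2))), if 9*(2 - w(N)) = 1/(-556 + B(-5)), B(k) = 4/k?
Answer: √2107617963558/2088 ≈ 695.29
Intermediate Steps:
w(N) = 50117/25056 (w(N) = 2 - 1/(9*(-556 + 4/(-5))) = 2 - 1/(9*(-556 + 4*(-⅕))) = 2 - 1/(9*(-556 - ⅘)) = 2 - 1/(9*(-2784/5)) = 2 - ⅑*(-5/2784) = 2 + 5/25056 = 50117/25056)
√(483425 + w(24*(-2))) = √(483425 + 50117/25056) = √(12112746917/25056) = √2107617963558/2088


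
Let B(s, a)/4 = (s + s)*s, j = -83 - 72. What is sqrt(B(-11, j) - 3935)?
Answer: I*sqrt(2967) ≈ 54.47*I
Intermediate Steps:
j = -155
B(s, a) = 8*s**2 (B(s, a) = 4*((s + s)*s) = 4*((2*s)*s) = 4*(2*s**2) = 8*s**2)
sqrt(B(-11, j) - 3935) = sqrt(8*(-11)**2 - 3935) = sqrt(8*121 - 3935) = sqrt(968 - 3935) = sqrt(-2967) = I*sqrt(2967)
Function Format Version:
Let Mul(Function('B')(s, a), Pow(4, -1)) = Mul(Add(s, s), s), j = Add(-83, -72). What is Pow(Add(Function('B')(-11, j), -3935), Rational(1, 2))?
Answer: Mul(I, Pow(2967, Rational(1, 2))) ≈ Mul(54.470, I)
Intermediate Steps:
j = -155
Function('B')(s, a) = Mul(8, Pow(s, 2)) (Function('B')(s, a) = Mul(4, Mul(Add(s, s), s)) = Mul(4, Mul(Mul(2, s), s)) = Mul(4, Mul(2, Pow(s, 2))) = Mul(8, Pow(s, 2)))
Pow(Add(Function('B')(-11, j), -3935), Rational(1, 2)) = Pow(Add(Mul(8, Pow(-11, 2)), -3935), Rational(1, 2)) = Pow(Add(Mul(8, 121), -3935), Rational(1, 2)) = Pow(Add(968, -3935), Rational(1, 2)) = Pow(-2967, Rational(1, 2)) = Mul(I, Pow(2967, Rational(1, 2)))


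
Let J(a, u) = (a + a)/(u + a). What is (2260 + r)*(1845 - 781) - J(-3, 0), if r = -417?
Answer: 1960950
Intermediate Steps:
J(a, u) = 2*a/(a + u) (J(a, u) = (2*a)/(a + u) = 2*a/(a + u))
(2260 + r)*(1845 - 781) - J(-3, 0) = (2260 - 417)*(1845 - 781) - 2*(-3)/(-3 + 0) = 1843*1064 - 2*(-3)/(-3) = 1960952 - 2*(-3)*(-1)/3 = 1960952 - 1*2 = 1960952 - 2 = 1960950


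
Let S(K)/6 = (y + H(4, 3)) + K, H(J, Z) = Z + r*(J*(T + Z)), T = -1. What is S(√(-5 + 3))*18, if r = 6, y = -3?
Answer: 5184 + 108*I*√2 ≈ 5184.0 + 152.74*I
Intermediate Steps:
H(J, Z) = Z + 6*J*(-1 + Z) (H(J, Z) = Z + 6*(J*(-1 + Z)) = Z + 6*J*(-1 + Z))
S(K) = 288 + 6*K (S(K) = 6*((-3 + (3 - 6*4 + 6*4*3)) + K) = 6*((-3 + (3 - 24 + 72)) + K) = 6*((-3 + 51) + K) = 6*(48 + K) = 288 + 6*K)
S(√(-5 + 3))*18 = (288 + 6*√(-5 + 3))*18 = (288 + 6*√(-2))*18 = (288 + 6*(I*√2))*18 = (288 + 6*I*√2)*18 = 5184 + 108*I*√2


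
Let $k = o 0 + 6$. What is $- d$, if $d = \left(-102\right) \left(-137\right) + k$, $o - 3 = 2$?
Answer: $-13980$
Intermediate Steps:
$o = 5$ ($o = 3 + 2 = 5$)
$k = 6$ ($k = 5 \cdot 0 + 6 = 0 + 6 = 6$)
$d = 13980$ ($d = \left(-102\right) \left(-137\right) + 6 = 13974 + 6 = 13980$)
$- d = \left(-1\right) 13980 = -13980$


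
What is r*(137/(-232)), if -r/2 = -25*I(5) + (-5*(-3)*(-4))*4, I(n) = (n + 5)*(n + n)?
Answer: -93845/29 ≈ -3236.0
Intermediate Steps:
I(n) = 2*n*(5 + n) (I(n) = (5 + n)*(2*n) = 2*n*(5 + n))
r = 5480 (r = -2*(-50*5*(5 + 5) + (-5*(-3)*(-4))*4) = -2*(-50*5*10 + (15*(-4))*4) = -2*(-25*100 - 60*4) = -2*(-2500 - 240) = -2*(-2740) = 5480)
r*(137/(-232)) = 5480*(137/(-232)) = 5480*(137*(-1/232)) = 5480*(-137/232) = -93845/29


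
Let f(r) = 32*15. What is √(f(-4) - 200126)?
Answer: I*√199646 ≈ 446.82*I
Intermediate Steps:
f(r) = 480
√(f(-4) - 200126) = √(480 - 200126) = √(-199646) = I*√199646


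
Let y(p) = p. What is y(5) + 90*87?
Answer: 7835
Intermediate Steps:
y(5) + 90*87 = 5 + 90*87 = 5 + 7830 = 7835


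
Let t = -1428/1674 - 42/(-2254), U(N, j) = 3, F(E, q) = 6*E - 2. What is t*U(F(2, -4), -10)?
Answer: -37481/14973 ≈ -2.5032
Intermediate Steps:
F(E, q) = -2 + 6*E
t = -37481/44919 (t = -1428*1/1674 - 42*(-1/2254) = -238/279 + 3/161 = -37481/44919 ≈ -0.83441)
t*U(F(2, -4), -10) = -37481/44919*3 = -37481/14973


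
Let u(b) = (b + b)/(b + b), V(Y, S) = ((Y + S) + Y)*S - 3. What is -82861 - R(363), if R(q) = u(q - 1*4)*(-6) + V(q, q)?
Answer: -478159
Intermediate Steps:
V(Y, S) = -3 + S*(S + 2*Y) (V(Y, S) = ((S + Y) + Y)*S - 3 = (S + 2*Y)*S - 3 = S*(S + 2*Y) - 3 = -3 + S*(S + 2*Y))
u(b) = 1 (u(b) = (2*b)/((2*b)) = (2*b)*(1/(2*b)) = 1)
R(q) = -9 + 3*q² (R(q) = 1*(-6) + (-3 + q² + 2*q*q) = -6 + (-3 + q² + 2*q²) = -6 + (-3 + 3*q²) = -9 + 3*q²)
-82861 - R(363) = -82861 - (-9 + 3*363²) = -82861 - (-9 + 3*131769) = -82861 - (-9 + 395307) = -82861 - 1*395298 = -82861 - 395298 = -478159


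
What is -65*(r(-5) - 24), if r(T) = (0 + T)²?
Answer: -65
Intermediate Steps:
r(T) = T²
-65*(r(-5) - 24) = -65*((-5)² - 24) = -65*(25 - 24) = -65*1 = -65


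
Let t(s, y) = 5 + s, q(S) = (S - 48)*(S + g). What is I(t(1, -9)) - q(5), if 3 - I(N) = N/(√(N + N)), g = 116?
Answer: 5206 - √3 ≈ 5204.3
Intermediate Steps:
q(S) = (-48 + S)*(116 + S) (q(S) = (S - 48)*(S + 116) = (-48 + S)*(116 + S))
I(N) = 3 - √2*√N/2 (I(N) = 3 - N/(√(N + N)) = 3 - N/(√(2*N)) = 3 - N/(√2*√N) = 3 - N*√2/(2*√N) = 3 - √2*√N/2)
I(t(1, -9)) - q(5) = (3 - √2*√(5 + 1)/2) - (-5568 + 5² + 68*5) = (3 - √2*√6/2) - (-5568 + 25 + 340) = (3 - √3) - 1*(-5203) = (3 - √3) + 5203 = 5206 - √3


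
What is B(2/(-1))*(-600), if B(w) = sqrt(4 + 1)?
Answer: -600*sqrt(5) ≈ -1341.6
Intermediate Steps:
B(w) = sqrt(5)
B(2/(-1))*(-600) = sqrt(5)*(-600) = -600*sqrt(5)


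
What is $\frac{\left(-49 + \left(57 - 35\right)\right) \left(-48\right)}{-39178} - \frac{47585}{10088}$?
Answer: $- \frac{938679589}{197613832} \approx -4.7501$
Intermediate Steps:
$\frac{\left(-49 + \left(57 - 35\right)\right) \left(-48\right)}{-39178} - \frac{47585}{10088} = \left(-49 + 22\right) \left(-48\right) \left(- \frac{1}{39178}\right) - \frac{47585}{10088} = \left(-27\right) \left(-48\right) \left(- \frac{1}{39178}\right) - \frac{47585}{10088} = 1296 \left(- \frac{1}{39178}\right) - \frac{47585}{10088} = - \frac{648}{19589} - \frac{47585}{10088} = - \frac{938679589}{197613832}$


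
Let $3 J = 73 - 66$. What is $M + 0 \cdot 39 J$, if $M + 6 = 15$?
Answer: $9$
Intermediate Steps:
$M = 9$ ($M = -6 + 15 = 9$)
$J = \frac{7}{3}$ ($J = \frac{73 - 66}{3} = \frac{1}{3} \cdot 7 = \frac{7}{3} \approx 2.3333$)
$M + 0 \cdot 39 J = 9 + 0 \cdot 39 \cdot \frac{7}{3} = 9 + 0 \cdot \frac{7}{3} = 9 + 0 = 9$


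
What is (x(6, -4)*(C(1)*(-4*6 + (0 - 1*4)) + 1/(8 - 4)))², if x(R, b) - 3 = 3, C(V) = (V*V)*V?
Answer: 110889/4 ≈ 27722.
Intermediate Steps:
C(V) = V³ (C(V) = V²*V = V³)
x(R, b) = 6 (x(R, b) = 3 + 3 = 6)
(x(6, -4)*(C(1)*(-4*6 + (0 - 1*4)) + 1/(8 - 4)))² = (6*(1³*(-4*6 + (0 - 1*4)) + 1/(8 - 4)))² = (6*(1*(-24 + (0 - 4)) + 1/4))² = (6*(1*(-24 - 4) + ¼))² = (6*(1*(-28) + ¼))² = (6*(-28 + ¼))² = (6*(-111/4))² = (-333/2)² = 110889/4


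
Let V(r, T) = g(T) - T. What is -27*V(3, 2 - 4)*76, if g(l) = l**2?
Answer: -12312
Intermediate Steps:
V(r, T) = T**2 - T
-27*V(3, 2 - 4)*76 = -27*(2 - 4)*(-1 + (2 - 4))*76 = -(-54)*(-1 - 2)*76 = -(-54)*(-3)*76 = -27*6*76 = -162*76 = -12312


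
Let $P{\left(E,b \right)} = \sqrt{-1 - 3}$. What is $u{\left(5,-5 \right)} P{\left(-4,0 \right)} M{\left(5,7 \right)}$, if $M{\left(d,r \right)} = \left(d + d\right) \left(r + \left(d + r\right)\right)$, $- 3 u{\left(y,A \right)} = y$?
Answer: $- \frac{1900 i}{3} \approx - 633.33 i$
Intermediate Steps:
$u{\left(y,A \right)} = - \frac{y}{3}$
$P{\left(E,b \right)} = 2 i$ ($P{\left(E,b \right)} = \sqrt{-4} = 2 i$)
$M{\left(d,r \right)} = 2 d \left(d + 2 r\right)$
$u{\left(5,-5 \right)} P{\left(-4,0 \right)} M{\left(5,7 \right)} = \left(- \frac{1}{3}\right) 5 \cdot 2 i 2 \cdot 5 \left(5 + 2 \cdot 7\right) = - \frac{5 \cdot 2 i}{3} \cdot 2 \cdot 5 \left(5 + 14\right) = - \frac{10 i}{3} \cdot 2 \cdot 5 \cdot 19 = - \frac{10 i}{3} \cdot 190 = - \frac{1900 i}{3}$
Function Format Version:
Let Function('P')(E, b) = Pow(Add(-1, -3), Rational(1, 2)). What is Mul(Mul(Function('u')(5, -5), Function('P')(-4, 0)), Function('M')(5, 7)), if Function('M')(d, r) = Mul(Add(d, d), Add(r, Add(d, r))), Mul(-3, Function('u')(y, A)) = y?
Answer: Mul(Rational(-1900, 3), I) ≈ Mul(-633.33, I)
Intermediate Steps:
Function('u')(y, A) = Mul(Rational(-1, 3), y)
Function('P')(E, b) = Mul(2, I) (Function('P')(E, b) = Pow(-4, Rational(1, 2)) = Mul(2, I))
Function('M')(d, r) = Mul(2, d, Add(d, Mul(2, r))) (Function('M')(d, r) = Mul(Mul(2, d), Add(d, Mul(2, r))) = Mul(2, d, Add(d, Mul(2, r))))
Mul(Mul(Function('u')(5, -5), Function('P')(-4, 0)), Function('M')(5, 7)) = Mul(Mul(Mul(Rational(-1, 3), 5), Mul(2, I)), Mul(2, 5, Add(5, Mul(2, 7)))) = Mul(Mul(Rational(-5, 3), Mul(2, I)), Mul(2, 5, Add(5, 14))) = Mul(Mul(Rational(-10, 3), I), Mul(2, 5, 19)) = Mul(Mul(Rational(-10, 3), I), 190) = Mul(Rational(-1900, 3), I)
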